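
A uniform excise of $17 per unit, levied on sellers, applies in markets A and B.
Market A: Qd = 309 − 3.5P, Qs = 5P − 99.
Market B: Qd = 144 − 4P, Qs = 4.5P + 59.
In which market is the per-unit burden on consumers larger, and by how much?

Market A, by $1.

Market A: pre-tax P* = $48, Q* = 141; post-tax Q = 106; per-unit burden on consumers = $10.
Market B: pre-tax P* = $10, Q* = 104; post-tax Q = 68; per-unit burden on consumers = $9.
Difference: $10 vs $9 → market A is larger by $1.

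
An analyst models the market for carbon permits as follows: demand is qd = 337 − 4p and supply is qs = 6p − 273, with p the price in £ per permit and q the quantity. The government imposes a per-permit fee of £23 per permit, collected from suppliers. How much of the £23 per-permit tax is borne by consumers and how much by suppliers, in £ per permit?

Consumers bear £13.8 per permit; suppliers bear £9.2 per permit.

Without the tax, 337 − 4p = 6p − 273 gives 10p = 610, so p* = £61 and q* = 93.
With the tax collected from suppliers, supply shifts: qs = 6(p − 23) − 273.
New equilibrium: consumers pay £74.8, suppliers receive £51.8, q = 37.8. (Wedge: pb − ps = 23.)
Burden on consumers: £13.8; on suppliers: £9.2. (They sum to £23.)
The less price-elastic side of the market bears the larger share of a per-unit tax.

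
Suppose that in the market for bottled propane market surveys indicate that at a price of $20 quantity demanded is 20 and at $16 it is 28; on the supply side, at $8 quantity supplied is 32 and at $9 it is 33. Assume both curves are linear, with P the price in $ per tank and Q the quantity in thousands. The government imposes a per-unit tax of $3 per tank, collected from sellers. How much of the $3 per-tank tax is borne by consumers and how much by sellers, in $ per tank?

Consumers bear $1 per tank; sellers bear $2 per tank.

Demand slope: (28 − 20)/(16 − 20) = -2, so Qd = 60 − 2P.
Supply slope: (33 − 32)/(9 − 8) = 1, so Qs = P + 24.
Before the tax: set 60 − 2P = P + 24 → P* = $12, Q* = 36.
With the tax collected from sellers, supply shifts: Qs = (P − 3) + 24.
New equilibrium: consumers pay $13, sellers receive $10, Q = 34. (Wedge: Pb − Ps = 3.)
Burden on consumers: $1; on sellers: $2. (They sum to $3.)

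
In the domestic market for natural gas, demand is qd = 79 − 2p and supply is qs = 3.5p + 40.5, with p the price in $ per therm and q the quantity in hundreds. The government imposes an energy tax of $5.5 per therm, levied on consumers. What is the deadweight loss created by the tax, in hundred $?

Before the tax: set 79 − 2p = 3.5p + 40.5 → p* = $7, q* = 65.
With the tax collected from consumers, demand (in seller-price terms) shifts: qd = 79 − 2(p + 5.5).
New equilibrium: consumers pay $10.5, suppliers receive $5, q = 58. (Wedge: pb − ps = 5.5.)
Quantity falls by |ΔQ| = |65 − 58| = 7.
DWL = ½ · t · |ΔQ| = ½ · 5.5 · 7 = $19.25.

Deadweight loss = $19.25 hundred.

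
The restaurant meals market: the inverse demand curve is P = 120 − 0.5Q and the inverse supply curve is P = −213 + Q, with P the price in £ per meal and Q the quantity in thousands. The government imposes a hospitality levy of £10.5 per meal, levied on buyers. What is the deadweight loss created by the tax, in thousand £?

Deadweight loss = £36.75 thousand.

Rewrite in direct form: Qd = 240 − 2P and Qs = P + 213.
Without the tax, 240 − 2P = P + 213 gives 3P = 27, so P* = £9 and Q* = 222.
With the tax collected from buyers, demand (in seller-price terms) shifts: Qd = 240 − 2(P + 10.5).
New equilibrium: buyers pay £12.5, sellers receive £2, Q = 215. (Wedge: Pb − Ps = 10.5.)
Quantity falls by |ΔQ| = |222 − 215| = 7.
DWL = ½ · t · |ΔQ| = ½ · 10.5 · 7 = £36.75.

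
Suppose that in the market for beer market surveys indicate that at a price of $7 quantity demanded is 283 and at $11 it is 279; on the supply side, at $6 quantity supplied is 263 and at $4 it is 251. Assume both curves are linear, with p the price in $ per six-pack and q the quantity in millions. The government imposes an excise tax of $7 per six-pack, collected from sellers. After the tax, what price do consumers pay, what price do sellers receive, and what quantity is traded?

Demand slope: (279 − 283)/(11 − 7) = -1, so qd = 290 − p.
Supply slope: (251 − 263)/(4 − 6) = 6, so qs = 6p + 227.
Before the tax: set 290 − p = 6p + 227 → p* = $9, q* = 281.
With the tax collected from sellers, supply shifts: qs = 6(p − 7) + 227.
New equilibrium: consumers pay $15, sellers receive $8, q = 275. (Wedge: pb − ps = 7.)
The less price-elastic side of the market bears the larger share of a per-unit tax.

Consumers pay $15; sellers receive $8; quantity = 275.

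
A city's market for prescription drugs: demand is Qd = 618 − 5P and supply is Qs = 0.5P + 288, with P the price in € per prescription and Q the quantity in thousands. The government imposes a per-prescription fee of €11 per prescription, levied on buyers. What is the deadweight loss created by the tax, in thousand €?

Deadweight loss = €27.5 thousand.

Without the tax, 618 − 5P = 0.5P + 288 gives 5.5P = 330, so P* = €60 and Q* = 318.
With the tax collected from buyers, demand (in seller-price terms) shifts: Qd = 618 − 5(P + 11).
Solving gives Q = 313 with buyers paying €61 and producers receiving €50 (the €11 wedge).
Quantity falls by |ΔQ| = |318 − 313| = 5.
DWL = ½ · t · |ΔQ| = ½ · 11 · 5 = €27.5.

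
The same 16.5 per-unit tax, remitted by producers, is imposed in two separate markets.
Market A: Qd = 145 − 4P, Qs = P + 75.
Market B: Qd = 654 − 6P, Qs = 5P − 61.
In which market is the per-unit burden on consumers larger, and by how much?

Market B, by 4.2.

Market A: pre-tax P* = 14, Q* = 89; post-tax Q = 75.8; per-unit burden on consumers = 3.3.
Market B: pre-tax P* = 65, Q* = 264; post-tax Q = 219; per-unit burden on consumers = 7.5.
Difference: 3.3 vs 7.5 → market B is larger by 4.2.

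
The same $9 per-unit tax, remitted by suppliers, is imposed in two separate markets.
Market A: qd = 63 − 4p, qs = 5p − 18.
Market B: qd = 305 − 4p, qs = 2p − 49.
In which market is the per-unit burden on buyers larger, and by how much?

Market A, by $2.

Market A: pre-tax p* = $9, q* = 27; post-tax q = 7; per-unit burden on buyers = $5.
Market B: pre-tax p* = $59, q* = 69; post-tax q = 57; per-unit burden on buyers = $3.
Difference: $5 vs $3 → market A is larger by $2.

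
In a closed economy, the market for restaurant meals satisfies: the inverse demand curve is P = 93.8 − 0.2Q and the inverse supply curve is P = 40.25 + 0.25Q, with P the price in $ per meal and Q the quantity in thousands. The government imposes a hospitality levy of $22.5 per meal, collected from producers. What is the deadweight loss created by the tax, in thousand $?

Rewrite in direct form: Qd = 469 − 5P and Qs = 4P − 161.
Before the tax: set 469 − 5P = 4P − 161 → P* = $70, Q* = 119.
With the tax collected from producers, supply shifts: Qs = 4(P − 22.5) − 161.
Solving gives Q = 69 with consumers paying $80 and producers receiving $57.5 (the $22.5 wedge).
Quantity falls by |ΔQ| = |119 − 69| = 50.
DWL = ½ · t · |ΔQ| = ½ · 22.5 · 50 = $562.5.

Deadweight loss = $562.5 thousand.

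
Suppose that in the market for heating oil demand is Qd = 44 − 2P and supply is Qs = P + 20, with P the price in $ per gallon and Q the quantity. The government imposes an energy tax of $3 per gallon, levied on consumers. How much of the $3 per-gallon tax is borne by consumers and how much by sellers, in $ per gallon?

Before the tax: set 44 − 2P = P + 20 → P* = $8, Q* = 28.
With the tax collected from consumers, demand (in seller-price terms) shifts: Qd = 44 − 2(P + 3).
New equilibrium: consumers pay $9, sellers receive $6, Q = 26. (Wedge: Pb − Ps = 3.)
Burden on consumers: $1; on sellers: $2. (They sum to $3.)
The less price-elastic side of the market bears the larger share of a per-unit tax.

Consumers bear $1 per gallon; sellers bear $2 per gallon.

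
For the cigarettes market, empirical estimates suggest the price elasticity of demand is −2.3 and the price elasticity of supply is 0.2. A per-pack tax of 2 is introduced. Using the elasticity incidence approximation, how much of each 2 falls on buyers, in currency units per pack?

Incidence ratio: buyers' share ≈ εs / (εs + |εd|) = 0.2 / (0.2 + 2.3) = 0.08.
So buyers bear ≈ 0.08 × 2 = 0.16; suppliers bear 1.84.

Buyers bear ≈ 0.16 per pack.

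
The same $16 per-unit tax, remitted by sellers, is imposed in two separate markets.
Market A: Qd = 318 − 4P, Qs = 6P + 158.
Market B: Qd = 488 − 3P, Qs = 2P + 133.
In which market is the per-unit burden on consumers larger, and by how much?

Market A: pre-tax P* = $16, Q* = 254; post-tax Q = 215.6; per-unit burden on consumers = $9.6.
Market B: pre-tax P* = $71, Q* = 275; post-tax Q = 255.8; per-unit burden on consumers = $6.4.
Difference: $9.6 vs $6.4 → market A is larger by $3.2.

Market A, by $3.2.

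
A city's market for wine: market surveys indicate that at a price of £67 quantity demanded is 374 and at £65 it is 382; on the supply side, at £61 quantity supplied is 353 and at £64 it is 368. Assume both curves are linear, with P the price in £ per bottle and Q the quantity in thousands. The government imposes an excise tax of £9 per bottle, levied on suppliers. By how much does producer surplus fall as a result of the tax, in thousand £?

Demand slope: (382 − 374)/(65 − 67) = -4, so Qd = 642 − 4P.
Supply slope: (368 − 353)/(64 − 61) = 5, so Qs = 5P + 48.
Before the tax: set 642 − 4P = 5P + 48 → P* = £66, Q* = 378.
With the tax collected from suppliers, supply shifts: Qs = 5(P − 9) + 48.
Solving gives Q = 358 with buyers paying £71 and suppliers receiving £62 (the £9 wedge).
ΔPS is the trapezoid between Q = 358 and Q = 378 of height £4: ½ · (378 + 358) · 4 = £1472.

Producer surplus falls by £1472 thousand.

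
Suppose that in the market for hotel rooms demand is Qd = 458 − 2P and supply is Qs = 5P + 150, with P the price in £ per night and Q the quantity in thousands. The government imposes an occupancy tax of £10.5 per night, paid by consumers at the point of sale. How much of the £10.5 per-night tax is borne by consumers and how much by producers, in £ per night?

Consumers bear £7.5 per night; producers bear £3 per night.

Without the tax, 458 − 2P = 5P + 150 gives 7P = 308, so P* = £44 and Q* = 370.
With the tax collected from consumers, demand (in seller-price terms) shifts: Qd = 458 − 2(P + 10.5).
New equilibrium: consumers pay £51.5, producers receive £41, Q = 355. (Wedge: Pb − Ps = 10.5.)
Burden on consumers: £7.5; on producers: £3. (They sum to £10.5.)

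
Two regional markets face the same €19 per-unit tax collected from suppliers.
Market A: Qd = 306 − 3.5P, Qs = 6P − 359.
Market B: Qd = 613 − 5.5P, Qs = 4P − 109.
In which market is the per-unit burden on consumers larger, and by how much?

Market A, by €4.

Market A: pre-tax P* = €70, Q* = 61; post-tax Q = 19; per-unit burden on consumers = €12.
Market B: pre-tax P* = €76, Q* = 195; post-tax Q = 151; per-unit burden on consumers = €8.
Difference: €12 vs €8 → market A is larger by €4.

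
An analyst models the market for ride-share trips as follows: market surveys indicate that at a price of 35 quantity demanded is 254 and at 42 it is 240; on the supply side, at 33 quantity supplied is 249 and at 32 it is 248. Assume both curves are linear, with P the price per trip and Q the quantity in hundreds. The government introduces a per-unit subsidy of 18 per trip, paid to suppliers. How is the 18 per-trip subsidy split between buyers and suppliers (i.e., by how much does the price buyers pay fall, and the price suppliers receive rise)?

Buyers gain 6 per trip; suppliers gain 12 per trip.

Demand slope: (240 − 254)/(42 − 35) = -2, so Qd = 324 − 2P.
Supply slope: (248 − 249)/(32 − 33) = 1, so Qs = P + 216.
Before the subsidy: set 324 − 2P = P + 216 → P* = 36, Q* = 252.
With a per-unit subsidy paid to suppliers, each receives P + 18 per unit sold, so supply becomes Qs = (P + 18) + 216.
New equilibrium: buyers pay 30, suppliers receive 48, Q = 264. (Wedge: Pb − Ps = −18.)
Gain to buyers: 6; to suppliers: 12. (They sum to 18.)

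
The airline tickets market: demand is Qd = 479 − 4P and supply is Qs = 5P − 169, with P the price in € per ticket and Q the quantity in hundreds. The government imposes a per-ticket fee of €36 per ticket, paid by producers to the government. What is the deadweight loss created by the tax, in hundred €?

Deadweight loss = €1440 hundred.

Without the tax, 479 − 4P = 5P − 169 gives 9P = 648, so P* = €72 and Q* = 191.
With the tax collected from producers, supply shifts: Qs = 5(P − 36) − 169.
Solving gives Q = 111 with buyers paying €92 and producers receiving €56 (the €36 wedge).
Quantity falls by |ΔQ| = |191 − 111| = 80.
DWL = ½ · t · |ΔQ| = ½ · 36 · 80 = €1440.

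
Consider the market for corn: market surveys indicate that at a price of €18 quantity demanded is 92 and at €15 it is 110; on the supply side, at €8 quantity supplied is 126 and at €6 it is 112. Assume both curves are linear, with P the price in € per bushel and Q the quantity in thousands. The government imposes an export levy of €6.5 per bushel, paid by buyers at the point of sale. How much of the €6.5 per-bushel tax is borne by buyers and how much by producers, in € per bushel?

Buyers bear €3.5 per bushel; producers bear €3 per bushel.

Demand slope: (110 − 92)/(15 − 18) = -6, so Qd = 200 − 6P.
Supply slope: (112 − 126)/(6 − 8) = 7, so Qs = 7P + 70.
Without the tax, 200 − 6P = 7P + 70 gives 13P = 130, so P* = €10 and Q* = 140.
With the tax collected from buyers, demand (in seller-price terms) shifts: Qd = 200 − 6(P + 6.5).
Solving gives Q = 119 with buyers paying €13.5 and producers receiving €7 (the €6.5 wedge).
Burden on buyers: €3.5; on producers: €3. (They sum to €6.5.)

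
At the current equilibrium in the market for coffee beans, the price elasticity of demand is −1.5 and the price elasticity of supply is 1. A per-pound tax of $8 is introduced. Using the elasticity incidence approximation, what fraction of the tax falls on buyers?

Buyers' share ≈ 0.4.

Incidence ratio: buyers' share ≈ εs / (εs + |εd|) = 1 / (1 + 1.5) = 0.4.
Supply is the less elastic side, so buyers bear the smaller share.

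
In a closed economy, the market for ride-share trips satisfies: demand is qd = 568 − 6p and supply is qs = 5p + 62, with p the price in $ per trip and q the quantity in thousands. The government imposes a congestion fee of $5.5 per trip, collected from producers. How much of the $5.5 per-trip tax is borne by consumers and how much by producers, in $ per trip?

Consumers bear $2.5 per trip; producers bear $3 per trip.

Without the tax, 568 − 6p = 5p + 62 gives 11p = 506, so p* = $46 and q* = 292.
With the tax collected from producers, supply shifts: qs = 5(p − 5.5) + 62.
New equilibrium: consumers pay $48.5, producers receive $43, q = 277. (Wedge: pb − ps = 5.5.)
Burden on consumers: $2.5; on producers: $3. (They sum to $5.5.)
The less price-elastic side of the market bears the larger share of a per-unit tax.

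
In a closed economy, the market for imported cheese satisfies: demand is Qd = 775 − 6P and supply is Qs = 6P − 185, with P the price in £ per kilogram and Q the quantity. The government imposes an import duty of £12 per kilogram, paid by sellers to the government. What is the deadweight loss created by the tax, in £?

Before the tax: set 775 − 6P = 6P − 185 → P* = £80, Q* = 295.
With the tax collected from sellers, supply shifts: Qs = 6(P − 12) − 185.
New equilibrium: buyers pay £86, sellers receive £74, Q = 259. (Wedge: Pb − Ps = 12.)
Quantity falls by |ΔQ| = |295 − 259| = 36.
DWL = ½ · t · |ΔQ| = ½ · 12 · 36 = £216.

Deadweight loss = £216.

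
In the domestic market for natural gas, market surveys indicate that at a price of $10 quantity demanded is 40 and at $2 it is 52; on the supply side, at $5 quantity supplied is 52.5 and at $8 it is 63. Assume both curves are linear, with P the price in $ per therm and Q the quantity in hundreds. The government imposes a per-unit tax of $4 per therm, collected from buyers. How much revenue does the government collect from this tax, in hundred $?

Demand slope: (52 − 40)/(2 − 10) = -1.5, so Qd = 55 − 1.5P.
Supply slope: (63 − 52.5)/(8 − 5) = 3.5, so Qs = 3.5P + 35.
Before the tax: set 55 − 1.5P = 3.5P + 35 → P* = $4, Q* = 49.
With the tax collected from buyers, demand (in seller-price terms) shifts: Qd = 55 − 1.5(P + 4).
New equilibrium: buyers pay $6.8, sellers receive $2.8, Q = 44.8. (Wedge: Pb − Ps = 4.)
Revenue = t · Q = 4 · 44.8 = $179.2.

Tax revenue = $179.2 hundred.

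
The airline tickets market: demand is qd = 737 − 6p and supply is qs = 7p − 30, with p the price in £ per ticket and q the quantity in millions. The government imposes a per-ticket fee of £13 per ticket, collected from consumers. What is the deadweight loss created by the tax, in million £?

Without the tax, 737 − 6p = 7p − 30 gives 13p = 767, so p* = £59 and q* = 383.
With the tax collected from consumers, demand (in seller-price terms) shifts: qd = 737 − 6(p + 13).
Solving gives q = 341 with consumers paying £66 and producers receiving £53 (the £13 wedge).
Quantity falls by |ΔQ| = |383 − 341| = 42.
DWL = ½ · t · |ΔQ| = ½ · 13 · 42 = £273.

Deadweight loss = £273 million.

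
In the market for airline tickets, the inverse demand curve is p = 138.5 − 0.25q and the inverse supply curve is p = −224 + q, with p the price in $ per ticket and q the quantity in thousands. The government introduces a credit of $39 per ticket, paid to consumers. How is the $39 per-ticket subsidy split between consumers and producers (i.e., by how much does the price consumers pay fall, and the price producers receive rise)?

Consumers gain $7.8 per ticket; producers gain $31.2 per ticket.

Rewrite in direct form: qd = 554 − 4p and qs = p + 224.
Before the subsidy: set 554 − 4p = p + 224 → p* = $66, q* = 290.
With a per-unit subsidy paid to consumers, each effectively pays p − 39, so demand becomes qd = 554 − 4(p − 39).
New equilibrium: consumers pay $58.2, producers receive $97.2, q = 321.2. (Wedge: pb − ps = −39.)
Gain to consumers: $7.8; to producers: $31.2. (They sum to $39.)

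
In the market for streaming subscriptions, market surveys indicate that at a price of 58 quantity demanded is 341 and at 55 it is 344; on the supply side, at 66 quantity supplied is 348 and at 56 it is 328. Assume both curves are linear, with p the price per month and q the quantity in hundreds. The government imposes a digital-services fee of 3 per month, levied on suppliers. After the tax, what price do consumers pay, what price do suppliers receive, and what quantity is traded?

Consumers pay 63; suppliers receive 60; quantity = 336.

Demand slope: (344 − 341)/(55 − 58) = -1, so qd = 399 − p.
Supply slope: (328 − 348)/(56 − 66) = 2, so qs = 2p + 216.
Before the tax: set 399 − p = 2p + 216 → p* = 61, q* = 338.
With the tax collected from suppliers, supply shifts: qs = 2(p − 3) + 216.
New equilibrium: consumers pay 63, suppliers receive 60, q = 336. (Wedge: pb − ps = 3.)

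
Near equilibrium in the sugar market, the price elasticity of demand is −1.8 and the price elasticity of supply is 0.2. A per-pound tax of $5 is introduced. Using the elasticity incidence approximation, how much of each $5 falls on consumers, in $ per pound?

Consumers bear ≈ $0.5 per pound.

Incidence ratio: consumers' share ≈ εs / (εs + |εd|) = 0.2 / (0.2 + 1.8) = 0.1.
So consumers bear ≈ 0.1 × $5 = $0.5; producers bear $4.5.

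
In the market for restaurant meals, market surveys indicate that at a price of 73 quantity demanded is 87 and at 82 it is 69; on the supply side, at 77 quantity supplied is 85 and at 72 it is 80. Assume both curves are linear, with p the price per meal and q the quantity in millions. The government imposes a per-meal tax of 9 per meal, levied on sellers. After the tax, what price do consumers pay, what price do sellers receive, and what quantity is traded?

Demand slope: (69 − 87)/(82 − 73) = -2, so qd = 233 − 2p.
Supply slope: (80 − 85)/(72 − 77) = 1, so qs = p + 8.
Without the tax, 233 − 2p = p + 8 gives 3p = 225, so p* = 75 and q* = 83.
With the tax collected from sellers, supply shifts: qs = (p − 9) + 8.
Solving gives q = 77 with consumers paying 78 and sellers receiving 69 (the 9 wedge).
The less price-elastic side of the market bears the larger share of a per-unit tax.

Consumers pay 78; sellers receive 69; quantity = 77.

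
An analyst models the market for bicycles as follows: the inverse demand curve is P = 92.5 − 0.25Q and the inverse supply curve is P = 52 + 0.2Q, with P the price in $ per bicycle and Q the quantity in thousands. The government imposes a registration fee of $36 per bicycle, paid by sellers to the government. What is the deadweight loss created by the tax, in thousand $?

Rewrite in direct form: Qd = 370 − 4P and Qs = 5P − 260.
Before the tax: set 370 − 4P = 5P − 260 → P* = $70, Q* = 90.
With the tax collected from sellers, supply shifts: Qs = 5(P − 36) − 260.
Solving gives Q = 10 with consumers paying $90 and sellers receiving $54 (the $36 wedge).
Quantity falls by |ΔQ| = |90 − 10| = 80.
DWL = ½ · t · |ΔQ| = ½ · 36 · 80 = $1440.

Deadweight loss = $1440 thousand.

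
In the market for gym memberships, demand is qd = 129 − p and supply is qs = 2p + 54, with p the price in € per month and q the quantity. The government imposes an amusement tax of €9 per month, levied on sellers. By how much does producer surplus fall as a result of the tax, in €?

Producer surplus falls by €303.

Without the tax, 129 − p = 2p + 54 gives 3p = 75, so p* = €25 and q* = 104.
With the tax collected from sellers, supply shifts: qs = 2(p − 9) + 54.
Solving gives q = 98 with buyers paying €31 and sellers receiving €22 (the €9 wedge).
ΔPS is the trapezoid between Q = 98 and Q = 104 of height €3: ½ · (104 + 98) · 3 = €303.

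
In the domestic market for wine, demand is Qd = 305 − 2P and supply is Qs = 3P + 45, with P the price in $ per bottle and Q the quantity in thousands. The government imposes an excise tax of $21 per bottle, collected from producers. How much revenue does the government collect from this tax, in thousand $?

Tax revenue = $3691.8 thousand.

Without the tax, 305 − 2P = 3P + 45 gives 5P = 260, so P* = $52 and Q* = 201.
With the tax collected from producers, supply shifts: Qs = 3(P − 21) + 45.
Solving gives Q = 175.8 with consumers paying $64.6 and producers receiving $43.6 (the $21 wedge).
Revenue = t · Q = 21 · 175.8 = $3691.8.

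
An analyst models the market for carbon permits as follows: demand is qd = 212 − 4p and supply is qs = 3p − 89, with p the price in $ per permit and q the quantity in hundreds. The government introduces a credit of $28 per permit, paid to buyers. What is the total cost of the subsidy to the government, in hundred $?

Before the subsidy: set 212 − 4p = 3p − 89 → p* = $43, q* = 40.
With a per-unit subsidy paid to buyers, each effectively pays p − 28, so demand becomes qd = 212 − 4(p − 28).
New equilibrium: buyers pay $31, sellers receive $59, q = 88. (Wedge: pb − ps = −28.)
Outlay = t · Q = 28 · 88 = $2464.

Government outlay = $2464 hundred.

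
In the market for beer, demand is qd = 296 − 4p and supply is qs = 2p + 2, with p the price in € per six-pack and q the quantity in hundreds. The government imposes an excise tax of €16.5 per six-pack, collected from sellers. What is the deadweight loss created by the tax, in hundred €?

Without the tax, 296 − 4p = 2p + 2 gives 6p = 294, so p* = €49 and q* = 100.
With the tax collected from sellers, supply shifts: qs = 2(p − 16.5) + 2.
New equilibrium: buyers pay €54.5, sellers receive €38, q = 78. (Wedge: pb − ps = 16.5.)
Quantity falls by |ΔQ| = |100 − 78| = 22.
DWL = ½ · t · |ΔQ| = ½ · 16.5 · 22 = €181.5.

Deadweight loss = €181.5 hundred.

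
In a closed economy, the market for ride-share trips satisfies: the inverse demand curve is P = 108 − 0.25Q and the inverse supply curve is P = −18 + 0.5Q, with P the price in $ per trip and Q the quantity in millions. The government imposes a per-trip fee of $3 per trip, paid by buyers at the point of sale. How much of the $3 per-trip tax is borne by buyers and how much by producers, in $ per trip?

Buyers bear $1 per trip; producers bear $2 per trip.

Rewrite in direct form: Qd = 432 − 4P and Qs = 2P + 36.
Before the tax: set 432 − 4P = 2P + 36 → P* = $66, Q* = 168.
With the tax collected from buyers, demand (in seller-price terms) shifts: Qd = 432 − 4(P + 3).
New equilibrium: buyers pay $67, producers receive $64, Q = 164. (Wedge: Pb − Ps = 3.)
Burden on buyers: $1; on producers: $2. (They sum to $3.)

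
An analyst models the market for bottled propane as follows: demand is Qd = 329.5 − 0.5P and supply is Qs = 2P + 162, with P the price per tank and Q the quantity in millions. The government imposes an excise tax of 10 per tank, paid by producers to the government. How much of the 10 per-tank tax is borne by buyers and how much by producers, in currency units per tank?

Before the tax: set 329.5 − 0.5P = 2P + 162 → P* = 67, Q* = 296.
With the tax collected from producers, supply shifts: Qs = 2(P − 10) + 162.
New equilibrium: buyers pay 75, producers receive 65, Q = 292. (Wedge: Pb − Ps = 10.)
Burden on buyers: 8; on producers: 2. (They sum to 10.)

Buyers bear 8 per tank; producers bear 2 per tank.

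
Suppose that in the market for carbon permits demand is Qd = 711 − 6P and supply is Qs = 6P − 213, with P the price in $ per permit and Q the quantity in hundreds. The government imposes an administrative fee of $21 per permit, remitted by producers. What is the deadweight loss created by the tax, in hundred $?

Before the tax: set 711 − 6P = 6P − 213 → P* = $77, Q* = 249.
With the tax collected from producers, supply shifts: Qs = 6(P − 21) − 213.
Solving gives Q = 186 with consumers paying $87.5 and producers receiving $66.5 (the $21 wedge).
Quantity falls by |ΔQ| = |249 − 186| = 63.
DWL = ½ · t · |ΔQ| = ½ · 21 · 63 = $661.5.

Deadweight loss = $661.5 hundred.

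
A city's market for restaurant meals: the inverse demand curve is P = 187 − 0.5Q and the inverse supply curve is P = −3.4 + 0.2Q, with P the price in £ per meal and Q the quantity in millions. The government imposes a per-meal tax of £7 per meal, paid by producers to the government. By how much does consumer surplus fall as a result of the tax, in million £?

Consumer surplus falls by £1335 million.

Inverting to Q(P) form: Qd = 374 − 2P; Qs = 5P + 17.
Before the tax: set 374 − 2P = 5P + 17 → P* = £51, Q* = 272.
With the tax collected from producers, supply shifts: Qs = 5(P − 7) + 17.
Solving gives Q = 262 with buyers paying £56 and producers receiving £49 (the £7 wedge).
ΔCS is the trapezoid between Q = 262 and Q = 272 of height £5: ½ · (272 + 262) · 5 = £1335.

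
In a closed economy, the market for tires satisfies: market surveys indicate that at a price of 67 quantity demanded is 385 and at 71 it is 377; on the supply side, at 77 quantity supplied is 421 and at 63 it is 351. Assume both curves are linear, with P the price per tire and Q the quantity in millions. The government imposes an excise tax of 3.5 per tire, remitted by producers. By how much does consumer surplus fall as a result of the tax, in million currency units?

Consumer surplus falls by 946.25 million.

Demand slope: (377 − 385)/(71 − 67) = -2, so Qd = 519 − 2P.
Supply slope: (351 − 421)/(63 − 77) = 5, so Qs = 5P + 36.
Without the tax, 519 − 2P = 5P + 36 gives 7P = 483, so P* = 69 and Q* = 381.
With the tax collected from producers, supply shifts: Qs = 5(P − 3.5) + 36.
Solving gives Q = 376 with consumers paying 71.5 and producers receiving 68 (the 3.5 wedge).
ΔCS is the trapezoid between Q = 376 and Q = 381 of height 2.5: ½ · (381 + 376) · 2.5 = 946.25.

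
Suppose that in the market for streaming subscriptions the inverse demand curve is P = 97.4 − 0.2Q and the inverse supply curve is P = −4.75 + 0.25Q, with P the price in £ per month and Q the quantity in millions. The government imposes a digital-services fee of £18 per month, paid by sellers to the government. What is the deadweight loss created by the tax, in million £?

Deadweight loss = £360 million.

Rewrite in direct form: Qd = 487 − 5P and Qs = 4P + 19.
Before the tax: set 487 − 5P = 4P + 19 → P* = £52, Q* = 227.
With the tax collected from sellers, supply shifts: Qs = 4(P − 18) + 19.
New equilibrium: consumers pay £60, sellers receive £42, Q = 187. (Wedge: Pb − Ps = 18.)
Quantity falls by |ΔQ| = |227 − 187| = 40.
DWL = ½ · t · |ΔQ| = ½ · 18 · 40 = £360.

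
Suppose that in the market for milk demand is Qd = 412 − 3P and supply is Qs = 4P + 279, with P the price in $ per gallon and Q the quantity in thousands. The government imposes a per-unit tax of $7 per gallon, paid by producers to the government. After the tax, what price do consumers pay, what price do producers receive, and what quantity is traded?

Without the tax, 412 − 3P = 4P + 279 gives 7P = 133, so P* = $19 and Q* = 355.
With the tax collected from producers, supply shifts: Qs = 4(P − 7) + 279.
Solving gives Q = 343 with consumers paying $23 and producers receiving $16 (the $7 wedge).

Consumers pay $23; producers receive $16; quantity = 343.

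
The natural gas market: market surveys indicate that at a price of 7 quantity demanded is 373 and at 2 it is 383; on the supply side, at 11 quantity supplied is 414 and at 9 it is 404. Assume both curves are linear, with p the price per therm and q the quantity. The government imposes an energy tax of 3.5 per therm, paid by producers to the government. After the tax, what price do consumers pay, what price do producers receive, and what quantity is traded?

Consumers pay 6.5; producers receive 3; quantity = 374.

Demand slope: (383 − 373)/(2 − 7) = -2, so qd = 387 − 2p.
Supply slope: (404 − 414)/(9 − 11) = 5, so qs = 5p + 359.
Without the tax, 387 − 2p = 5p + 359 gives 7p = 28, so p* = 4 and q* = 379.
With the tax collected from producers, supply shifts: qs = 5(p − 3.5) + 359.
New equilibrium: consumers pay 6.5, producers receive 3, q = 374. (Wedge: pb − ps = 3.5.)
The less price-elastic side of the market bears the larger share of a per-unit tax.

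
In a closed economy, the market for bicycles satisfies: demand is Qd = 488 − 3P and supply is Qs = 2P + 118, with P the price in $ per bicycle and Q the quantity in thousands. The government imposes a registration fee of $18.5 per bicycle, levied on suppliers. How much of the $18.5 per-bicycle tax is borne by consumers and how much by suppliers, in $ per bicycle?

Without the tax, 488 − 3P = 2P + 118 gives 5P = 370, so P* = $74 and Q* = 266.
With the tax collected from suppliers, supply shifts: Qs = 2(P − 18.5) + 118.
New equilibrium: consumers pay $81.4, suppliers receive $62.9, Q = 243.8. (Wedge: Pb − Ps = 18.5.)
Burden on consumers: $7.4; on suppliers: $11.1. (They sum to $18.5.)
The less price-elastic side of the market bears the larger share of a per-unit tax.

Consumers bear $7.4 per bicycle; suppliers bear $11.1 per bicycle.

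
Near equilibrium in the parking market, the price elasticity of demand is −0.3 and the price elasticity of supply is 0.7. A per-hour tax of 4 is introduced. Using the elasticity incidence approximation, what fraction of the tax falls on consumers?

Incidence ratio: consumers' share ≈ εs / (εs + |εd|) = 0.7 / (0.7 + 0.3) = 0.7.
Supply is the more elastic side, so consumers bear the larger share.

Consumers' share ≈ 0.7.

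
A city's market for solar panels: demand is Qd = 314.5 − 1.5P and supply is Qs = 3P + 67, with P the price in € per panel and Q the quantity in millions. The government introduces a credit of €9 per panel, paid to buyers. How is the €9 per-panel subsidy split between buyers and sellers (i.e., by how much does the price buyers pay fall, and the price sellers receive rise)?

Buyers gain €6 per panel; sellers gain €3 per panel.

Without the subsidy, 314.5 − 1.5P = 3P + 67 gives 4.5P = 247.5, so P* = €55 and Q* = 232.
With a per-unit subsidy paid to buyers, each effectively pays P − 9, so demand becomes Qd = 314.5 − 1.5(P − 9).
New equilibrium: buyers pay €49, sellers receive €58, Q = 241. (Wedge: Pb − Ps = −9.)
Gain to buyers: €6; to sellers: €3. (They sum to €9.)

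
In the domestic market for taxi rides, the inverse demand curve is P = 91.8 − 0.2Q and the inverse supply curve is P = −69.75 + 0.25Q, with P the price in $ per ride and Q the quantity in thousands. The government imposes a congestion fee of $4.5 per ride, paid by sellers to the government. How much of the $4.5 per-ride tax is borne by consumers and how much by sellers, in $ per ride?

Inverting to Q(P) form: Qd = 459 − 5P; Qs = 4P + 279.
Before the tax: set 459 − 5P = 4P + 279 → P* = $20, Q* = 359.
With the tax collected from sellers, supply shifts: Qs = 4(P − 4.5) + 279.
Solving gives Q = 349 with consumers paying $22 and sellers receiving $17.5 (the $4.5 wedge).
Burden on consumers: $2; on sellers: $2.5. (They sum to $4.5.)
The less price-elastic side of the market bears the larger share of a per-unit tax.

Consumers bear $2 per ride; sellers bear $2.5 per ride.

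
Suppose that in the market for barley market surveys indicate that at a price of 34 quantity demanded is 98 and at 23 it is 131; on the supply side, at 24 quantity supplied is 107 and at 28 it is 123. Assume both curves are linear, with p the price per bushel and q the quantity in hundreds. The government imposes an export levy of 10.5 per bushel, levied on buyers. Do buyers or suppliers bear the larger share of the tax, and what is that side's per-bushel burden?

Buyers bear the larger share: 6 per bushel.

Demand slope: (131 − 98)/(23 − 34) = -3, so qd = 200 − 3p.
Supply slope: (123 − 107)/(28 − 24) = 4, so qs = 4p + 11.
Without the tax, 200 − 3p = 4p + 11 gives 7p = 189, so p* = 27 and q* = 119.
With the tax collected from buyers, demand (in seller-price terms) shifts: qd = 200 − 3(p + 10.5).
New equilibrium: buyers pay 33, suppliers receive 22.5, q = 101. (Wedge: pb − ps = 10.5.)
Per-bushel burden: buyers 6, suppliers 4.5.
Buyers take the larger share because demand is less price-elastic here (demand slope 3 vs supply slope 4).
The less price-elastic side of the market bears the larger share of a per-unit tax.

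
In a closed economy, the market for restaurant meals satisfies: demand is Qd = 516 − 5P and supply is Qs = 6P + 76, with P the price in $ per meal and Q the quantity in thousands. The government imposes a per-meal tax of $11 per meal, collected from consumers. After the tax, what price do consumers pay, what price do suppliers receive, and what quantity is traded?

Consumers pay $46; suppliers receive $35; quantity = 286.

Before the tax: set 516 − 5P = 6P + 76 → P* = $40, Q* = 316.
With the tax collected from consumers, demand (in seller-price terms) shifts: Qd = 516 − 5(P + 11).
New equilibrium: consumers pay $46, suppliers receive $35, Q = 286. (Wedge: Pb − Ps = 11.)
The less price-elastic side of the market bears the larger share of a per-unit tax.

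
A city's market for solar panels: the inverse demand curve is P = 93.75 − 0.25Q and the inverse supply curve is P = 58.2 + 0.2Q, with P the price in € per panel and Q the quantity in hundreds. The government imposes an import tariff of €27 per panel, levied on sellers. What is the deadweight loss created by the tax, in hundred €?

Inverting to Q(P) form: Qd = 375 − 4P; Qs = 5P − 291.
Before the tax: set 375 − 4P = 5P − 291 → P* = €74, Q* = 79.
With the tax collected from sellers, supply shifts: Qs = 5(P − 27) − 291.
New equilibrium: consumers pay €89, sellers receive €62, Q = 19. (Wedge: Pb − Ps = 27.)
Quantity falls by |ΔQ| = |79 − 19| = 60.
DWL = ½ · t · |ΔQ| = ½ · 27 · 60 = €810.

Deadweight loss = €810 hundred.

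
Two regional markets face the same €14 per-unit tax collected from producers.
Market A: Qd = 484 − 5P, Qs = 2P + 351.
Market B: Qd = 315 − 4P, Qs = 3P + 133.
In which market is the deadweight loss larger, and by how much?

Market A: pre-tax P* = €19, Q* = 389; post-tax Q = 369; deadweight loss = €140.
Market B: pre-tax P* = €26, Q* = 211; post-tax Q = 187; deadweight loss = €168.
Difference: €140 vs €168 → market B is larger by €28.

Market B, by €28.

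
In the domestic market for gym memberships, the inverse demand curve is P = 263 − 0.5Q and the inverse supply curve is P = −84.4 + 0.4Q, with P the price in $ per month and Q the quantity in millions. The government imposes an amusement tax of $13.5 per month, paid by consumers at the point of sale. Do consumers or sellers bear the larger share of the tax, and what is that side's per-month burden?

Inverting to Q(P) form: Qd = 526 − 2P; Qs = 2.5P + 211.
Before the tax: set 526 − 2P = 2.5P + 211 → P* = $70, Q* = 386.
With the tax collected from consumers, demand (in seller-price terms) shifts: Qd = 526 − 2(P + 13.5).
New equilibrium: consumers pay $77.5, sellers receive $64, Q = 371. (Wedge: Pb − Ps = 13.5.)
Per-month burden: consumers $7.5, sellers $6.
Consumers take the larger share because demand is less price-elastic here (demand slope 2 vs supply slope 2.5).
The less price-elastic side of the market bears the larger share of a per-unit tax.

Consumers bear the larger share: $7.5 per month.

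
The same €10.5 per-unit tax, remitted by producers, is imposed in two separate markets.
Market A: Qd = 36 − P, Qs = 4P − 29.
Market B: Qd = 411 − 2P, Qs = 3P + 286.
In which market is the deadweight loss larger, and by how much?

Market A: pre-tax P* = €13, Q* = 23; post-tax Q = 14.6; deadweight loss = €44.1.
Market B: pre-tax P* = €25, Q* = 361; post-tax Q = 348.4; deadweight loss = €66.15.
Difference: €44.1 vs €66.15 → market B is larger by €22.05.

Market B, by €22.05.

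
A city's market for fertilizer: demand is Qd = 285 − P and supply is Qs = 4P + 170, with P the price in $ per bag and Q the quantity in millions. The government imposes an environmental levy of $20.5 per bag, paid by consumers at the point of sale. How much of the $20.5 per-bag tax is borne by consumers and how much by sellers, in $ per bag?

Without the tax, 285 − P = 4P + 170 gives 5P = 115, so P* = $23 and Q* = 262.
With the tax collected from consumers, demand (in seller-price terms) shifts: Qd = 285 − (P + 20.5).
New equilibrium: consumers pay $39.4, sellers receive $18.9, Q = 245.6. (Wedge: Pb − Ps = 20.5.)
Burden on consumers: $16.4; on sellers: $4.1. (They sum to $20.5.)
The less price-elastic side of the market bears the larger share of a per-unit tax.

Consumers bear $16.4 per bag; sellers bear $4.1 per bag.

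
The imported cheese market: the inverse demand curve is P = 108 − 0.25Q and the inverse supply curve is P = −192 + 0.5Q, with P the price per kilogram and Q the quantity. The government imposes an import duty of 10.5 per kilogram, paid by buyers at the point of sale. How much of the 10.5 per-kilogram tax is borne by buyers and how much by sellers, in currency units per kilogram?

Buyers bear 3.5 per kilogram; sellers bear 7 per kilogram.

Rewrite in direct form: Qd = 432 − 4P and Qs = 2P + 384.
Before the tax: set 432 − 4P = 2P + 384 → P* = 8, Q* = 400.
With the tax collected from buyers, demand (in seller-price terms) shifts: Qd = 432 − 4(P + 10.5).
Solving gives Q = 386 with buyers paying 11.5 and sellers receiving 1 (the 10.5 wedge).
Burden on buyers: 3.5; on sellers: 7. (They sum to 10.5.)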